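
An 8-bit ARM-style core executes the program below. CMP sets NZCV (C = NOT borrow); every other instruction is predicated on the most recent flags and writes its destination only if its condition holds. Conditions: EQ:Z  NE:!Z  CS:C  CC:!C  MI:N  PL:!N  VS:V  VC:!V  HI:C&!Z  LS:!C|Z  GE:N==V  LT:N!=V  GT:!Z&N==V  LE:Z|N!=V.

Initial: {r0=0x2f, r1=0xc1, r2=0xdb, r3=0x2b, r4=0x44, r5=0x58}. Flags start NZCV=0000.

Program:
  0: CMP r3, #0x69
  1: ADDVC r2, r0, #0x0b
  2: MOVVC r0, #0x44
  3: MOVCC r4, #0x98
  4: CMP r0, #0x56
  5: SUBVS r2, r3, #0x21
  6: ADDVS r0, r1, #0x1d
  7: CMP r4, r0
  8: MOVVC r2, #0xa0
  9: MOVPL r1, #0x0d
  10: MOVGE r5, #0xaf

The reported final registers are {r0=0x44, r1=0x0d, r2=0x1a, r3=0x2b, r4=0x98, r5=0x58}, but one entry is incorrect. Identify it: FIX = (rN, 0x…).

FIX = (r2, 0x3a)

0: ✓ CMP  NZCV=1000
1: ✓ ADDVC  r2←0x3a
2: ✓ MOVVC  r0←0x44
3: ✓ MOVCC  r4←0x98
4: ✓ CMP  NZCV=1000
5: · SUBVS
6: · ADDVS
7: ✓ CMP  NZCV=0011
8: · MOVVC
9: ✓ MOVPL  r1←0x0d
10: · MOVGE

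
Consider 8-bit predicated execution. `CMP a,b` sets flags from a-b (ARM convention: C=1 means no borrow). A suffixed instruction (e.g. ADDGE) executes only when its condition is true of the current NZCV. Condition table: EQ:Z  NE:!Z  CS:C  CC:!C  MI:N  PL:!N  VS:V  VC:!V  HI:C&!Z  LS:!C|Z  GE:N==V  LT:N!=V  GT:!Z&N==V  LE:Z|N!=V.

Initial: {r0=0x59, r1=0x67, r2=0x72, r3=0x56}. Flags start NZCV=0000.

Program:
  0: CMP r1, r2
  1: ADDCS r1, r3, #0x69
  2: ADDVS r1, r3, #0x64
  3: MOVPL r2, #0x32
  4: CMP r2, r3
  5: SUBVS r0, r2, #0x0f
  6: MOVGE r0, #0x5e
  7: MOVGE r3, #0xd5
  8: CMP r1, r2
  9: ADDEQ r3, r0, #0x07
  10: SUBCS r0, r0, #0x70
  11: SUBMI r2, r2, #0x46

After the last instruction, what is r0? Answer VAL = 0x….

VAL = 0x5e

[0] flags=1000 → (cmp)
[1] flags=1000 CS?F → skip
[2] flags=1000 VS?F → skip
[3] flags=1000 PL?F → skip
[4] flags=0010 → (cmp)
[5] flags=0010 VS?F → skip
[6] flags=0010 GE?T → r0=0x5e
[7] flags=0010 GE?T → r3=0xd5
[8] flags=1000 → (cmp)
[9] flags=1000 EQ?F → skip
[10] flags=1000 CS?F → skip
[11] flags=1000 MI?T → r2=0x2c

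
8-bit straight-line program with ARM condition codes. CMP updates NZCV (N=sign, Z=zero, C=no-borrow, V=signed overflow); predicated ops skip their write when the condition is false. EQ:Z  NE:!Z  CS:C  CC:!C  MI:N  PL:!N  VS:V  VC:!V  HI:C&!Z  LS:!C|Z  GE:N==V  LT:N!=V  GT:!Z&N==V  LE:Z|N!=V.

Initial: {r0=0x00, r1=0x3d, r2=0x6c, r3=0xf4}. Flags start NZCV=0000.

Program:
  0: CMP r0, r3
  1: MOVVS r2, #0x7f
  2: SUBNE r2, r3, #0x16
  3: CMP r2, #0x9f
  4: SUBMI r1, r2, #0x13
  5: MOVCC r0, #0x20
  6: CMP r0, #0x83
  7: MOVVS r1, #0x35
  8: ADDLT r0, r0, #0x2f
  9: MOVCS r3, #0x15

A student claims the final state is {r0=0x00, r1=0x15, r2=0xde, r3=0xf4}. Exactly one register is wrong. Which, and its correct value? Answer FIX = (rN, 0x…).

FIX = (r1, 0x3d)

0: ✓ CMP  NZCV=0000
1: · MOVVS
2: ✓ SUBNE  r2←0xde
3: ✓ CMP  NZCV=0010
4: · SUBMI
5: · MOVCC
6: ✓ CMP  NZCV=0000
7: · MOVVS
8: · ADDLT
9: · MOVCS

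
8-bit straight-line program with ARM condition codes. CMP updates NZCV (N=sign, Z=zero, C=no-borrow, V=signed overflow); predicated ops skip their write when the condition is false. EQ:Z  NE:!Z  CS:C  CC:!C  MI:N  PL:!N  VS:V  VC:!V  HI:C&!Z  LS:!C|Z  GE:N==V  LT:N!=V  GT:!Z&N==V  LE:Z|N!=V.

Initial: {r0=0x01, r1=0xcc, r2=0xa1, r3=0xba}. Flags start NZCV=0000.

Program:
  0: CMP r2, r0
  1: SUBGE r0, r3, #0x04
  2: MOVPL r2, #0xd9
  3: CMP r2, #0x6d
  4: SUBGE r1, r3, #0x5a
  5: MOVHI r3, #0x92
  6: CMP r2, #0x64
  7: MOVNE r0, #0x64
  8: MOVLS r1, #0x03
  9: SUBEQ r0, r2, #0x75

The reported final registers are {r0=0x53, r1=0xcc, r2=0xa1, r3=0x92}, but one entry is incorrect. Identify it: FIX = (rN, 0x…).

[0] flags=1010 → (cmp)
[1] flags=1010 GE?F → skip
[2] flags=1010 PL?F → skip
[3] flags=0011 → (cmp)
[4] flags=0011 GE?F → skip
[5] flags=0011 HI?T → r3=0x92
[6] flags=0011 → (cmp)
[7] flags=0011 NE?T → r0=0x64
[8] flags=0011 LS?F → skip
[9] flags=0011 EQ?F → skip

FIX = (r0, 0x64)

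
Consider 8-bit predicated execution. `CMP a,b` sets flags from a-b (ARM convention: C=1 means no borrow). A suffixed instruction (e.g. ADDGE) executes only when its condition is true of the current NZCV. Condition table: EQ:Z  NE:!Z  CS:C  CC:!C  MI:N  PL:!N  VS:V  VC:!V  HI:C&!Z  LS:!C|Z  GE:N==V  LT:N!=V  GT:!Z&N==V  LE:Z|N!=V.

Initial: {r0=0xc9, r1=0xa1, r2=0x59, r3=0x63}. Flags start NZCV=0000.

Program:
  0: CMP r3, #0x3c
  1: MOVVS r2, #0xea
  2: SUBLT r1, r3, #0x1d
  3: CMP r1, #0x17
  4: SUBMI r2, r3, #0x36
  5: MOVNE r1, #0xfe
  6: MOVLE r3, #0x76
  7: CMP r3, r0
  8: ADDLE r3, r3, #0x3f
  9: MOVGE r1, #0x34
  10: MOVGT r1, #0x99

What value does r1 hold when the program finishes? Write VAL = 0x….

0: ✓ CMP  NZCV=0010
1: · MOVVS
2: · SUBLT
3: ✓ CMP  NZCV=1010
4: ✓ SUBMI  r2←0x2d
5: ✓ MOVNE  r1←0xfe
6: ✓ MOVLE  r3←0x76
7: ✓ CMP  NZCV=1001
8: · ADDLE
9: ✓ MOVGE  r1←0x34
10: ✓ MOVGT  r1←0x99

VAL = 0x99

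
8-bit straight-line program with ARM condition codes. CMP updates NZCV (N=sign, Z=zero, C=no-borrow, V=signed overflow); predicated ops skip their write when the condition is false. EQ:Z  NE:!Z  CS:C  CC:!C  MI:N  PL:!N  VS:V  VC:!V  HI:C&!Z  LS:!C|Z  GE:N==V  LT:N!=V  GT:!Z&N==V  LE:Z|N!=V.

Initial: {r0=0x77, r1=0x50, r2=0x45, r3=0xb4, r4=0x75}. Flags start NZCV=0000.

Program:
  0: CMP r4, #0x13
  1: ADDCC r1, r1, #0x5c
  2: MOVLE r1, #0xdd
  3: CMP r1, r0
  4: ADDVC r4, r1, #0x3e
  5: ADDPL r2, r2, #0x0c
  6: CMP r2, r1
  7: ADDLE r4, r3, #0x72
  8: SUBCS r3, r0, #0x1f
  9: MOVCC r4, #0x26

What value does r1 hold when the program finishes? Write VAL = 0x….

0: ✓ CMP  NZCV=0010
1: · ADDCC
2: · MOVLE
3: ✓ CMP  NZCV=1000
4: ✓ ADDVC  r4←0x8e
5: · ADDPL
6: ✓ CMP  NZCV=1000
7: ✓ ADDLE  r4←0x26
8: · SUBCS
9: ✓ MOVCC  r4←0x26

VAL = 0x50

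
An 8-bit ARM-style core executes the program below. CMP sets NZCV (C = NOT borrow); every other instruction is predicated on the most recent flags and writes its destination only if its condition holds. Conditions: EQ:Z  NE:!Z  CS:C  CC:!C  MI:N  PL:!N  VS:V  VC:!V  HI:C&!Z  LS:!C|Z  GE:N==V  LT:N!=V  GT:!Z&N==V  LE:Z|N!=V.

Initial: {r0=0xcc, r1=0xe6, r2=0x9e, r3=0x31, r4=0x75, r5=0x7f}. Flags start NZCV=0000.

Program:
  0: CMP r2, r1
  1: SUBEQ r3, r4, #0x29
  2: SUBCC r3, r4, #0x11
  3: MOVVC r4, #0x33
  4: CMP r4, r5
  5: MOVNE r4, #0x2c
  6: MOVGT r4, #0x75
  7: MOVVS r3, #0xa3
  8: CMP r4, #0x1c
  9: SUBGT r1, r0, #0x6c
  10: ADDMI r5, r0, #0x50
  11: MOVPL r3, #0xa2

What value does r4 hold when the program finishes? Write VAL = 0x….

VAL = 0x2c

[0] flags=1000 → (cmp)
[1] flags=1000 EQ?F → skip
[2] flags=1000 CC?T → r3=0x64
[3] flags=1000 VC?T → r4=0x33
[4] flags=1000 → (cmp)
[5] flags=1000 NE?T → r4=0x2c
[6] flags=1000 GT?F → skip
[7] flags=1000 VS?F → skip
[8] flags=0010 → (cmp)
[9] flags=0010 GT?T → r1=0x60
[10] flags=0010 MI?F → skip
[11] flags=0010 PL?T → r3=0xa2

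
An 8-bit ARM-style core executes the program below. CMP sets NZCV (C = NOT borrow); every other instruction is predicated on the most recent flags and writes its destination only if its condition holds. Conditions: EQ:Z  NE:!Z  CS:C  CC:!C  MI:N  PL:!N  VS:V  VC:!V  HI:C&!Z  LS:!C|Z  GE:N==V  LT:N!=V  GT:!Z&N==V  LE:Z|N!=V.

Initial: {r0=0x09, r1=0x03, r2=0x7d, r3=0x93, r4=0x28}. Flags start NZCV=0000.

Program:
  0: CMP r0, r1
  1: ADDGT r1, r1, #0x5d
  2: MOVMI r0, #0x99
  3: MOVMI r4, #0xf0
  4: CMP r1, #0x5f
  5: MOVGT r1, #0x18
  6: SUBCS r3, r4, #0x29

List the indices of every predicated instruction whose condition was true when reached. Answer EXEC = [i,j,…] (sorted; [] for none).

EXEC = [1,5,6]

0: ✓ CMP  NZCV=0010
1: ✓ ADDGT  r1←0x60
2: · MOVMI
3: · MOVMI
4: ✓ CMP  NZCV=0010
5: ✓ MOVGT  r1←0x18
6: ✓ SUBCS  r3←0xff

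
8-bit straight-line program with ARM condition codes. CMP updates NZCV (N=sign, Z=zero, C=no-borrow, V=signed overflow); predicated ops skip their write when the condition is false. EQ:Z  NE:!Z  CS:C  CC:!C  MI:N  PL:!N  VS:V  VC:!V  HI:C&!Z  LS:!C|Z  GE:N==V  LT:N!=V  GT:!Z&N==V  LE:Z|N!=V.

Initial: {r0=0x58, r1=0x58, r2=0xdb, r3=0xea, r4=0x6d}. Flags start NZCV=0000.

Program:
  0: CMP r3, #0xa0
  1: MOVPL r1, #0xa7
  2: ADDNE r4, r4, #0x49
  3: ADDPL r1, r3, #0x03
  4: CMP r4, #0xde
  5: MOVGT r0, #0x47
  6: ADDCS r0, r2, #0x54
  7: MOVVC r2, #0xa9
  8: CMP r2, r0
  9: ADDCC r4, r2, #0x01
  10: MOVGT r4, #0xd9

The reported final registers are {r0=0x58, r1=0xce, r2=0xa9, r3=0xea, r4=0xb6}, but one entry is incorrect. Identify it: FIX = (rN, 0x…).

0: ✓ CMP  NZCV=0010
1: ✓ MOVPL  r1←0xa7
2: ✓ ADDNE  r4←0xb6
3: ✓ ADDPL  r1←0xed
4: ✓ CMP  NZCV=1000
5: · MOVGT
6: · ADDCS
7: ✓ MOVVC  r2←0xa9
8: ✓ CMP  NZCV=0011
9: · ADDCC
10: · MOVGT

FIX = (r1, 0xed)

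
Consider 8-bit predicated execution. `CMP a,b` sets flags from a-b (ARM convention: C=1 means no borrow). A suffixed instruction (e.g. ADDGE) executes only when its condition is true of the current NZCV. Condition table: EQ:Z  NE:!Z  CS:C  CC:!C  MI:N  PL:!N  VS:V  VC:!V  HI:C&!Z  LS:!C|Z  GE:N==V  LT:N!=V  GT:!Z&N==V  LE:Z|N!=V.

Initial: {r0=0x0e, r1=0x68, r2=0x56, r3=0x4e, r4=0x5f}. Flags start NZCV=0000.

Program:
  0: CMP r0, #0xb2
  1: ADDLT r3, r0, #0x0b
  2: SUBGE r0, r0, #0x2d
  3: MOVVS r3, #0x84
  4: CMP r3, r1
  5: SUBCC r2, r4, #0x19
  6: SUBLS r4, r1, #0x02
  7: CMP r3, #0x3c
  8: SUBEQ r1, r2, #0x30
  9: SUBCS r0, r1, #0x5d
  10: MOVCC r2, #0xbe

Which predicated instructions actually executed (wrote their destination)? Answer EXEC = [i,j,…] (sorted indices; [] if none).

EXEC = [2,5,6,9]

0: ✓ CMP  NZCV=0000
1: · ADDLT
2: ✓ SUBGE  r0←0xe1
3: · MOVVS
4: ✓ CMP  NZCV=1000
5: ✓ SUBCC  r2←0x46
6: ✓ SUBLS  r4←0x66
7: ✓ CMP  NZCV=0010
8: · SUBEQ
9: ✓ SUBCS  r0←0x0b
10: · MOVCC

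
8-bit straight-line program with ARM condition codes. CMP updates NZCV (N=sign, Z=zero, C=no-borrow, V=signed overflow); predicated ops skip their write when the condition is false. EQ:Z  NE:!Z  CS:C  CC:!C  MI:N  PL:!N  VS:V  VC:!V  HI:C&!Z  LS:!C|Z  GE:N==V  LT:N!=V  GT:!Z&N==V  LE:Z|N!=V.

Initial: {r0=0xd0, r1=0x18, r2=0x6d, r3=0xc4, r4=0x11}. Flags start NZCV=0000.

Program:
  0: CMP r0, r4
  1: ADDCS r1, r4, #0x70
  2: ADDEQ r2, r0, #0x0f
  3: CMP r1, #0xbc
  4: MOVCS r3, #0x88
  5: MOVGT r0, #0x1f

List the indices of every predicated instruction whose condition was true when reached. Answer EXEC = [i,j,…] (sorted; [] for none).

[0] flags=1010 → (cmp)
[1] flags=1010 CS?T → r1=0x81
[2] flags=1010 EQ?F → skip
[3] flags=1000 → (cmp)
[4] flags=1000 CS?F → skip
[5] flags=1000 GT?F → skip

EXEC = [1]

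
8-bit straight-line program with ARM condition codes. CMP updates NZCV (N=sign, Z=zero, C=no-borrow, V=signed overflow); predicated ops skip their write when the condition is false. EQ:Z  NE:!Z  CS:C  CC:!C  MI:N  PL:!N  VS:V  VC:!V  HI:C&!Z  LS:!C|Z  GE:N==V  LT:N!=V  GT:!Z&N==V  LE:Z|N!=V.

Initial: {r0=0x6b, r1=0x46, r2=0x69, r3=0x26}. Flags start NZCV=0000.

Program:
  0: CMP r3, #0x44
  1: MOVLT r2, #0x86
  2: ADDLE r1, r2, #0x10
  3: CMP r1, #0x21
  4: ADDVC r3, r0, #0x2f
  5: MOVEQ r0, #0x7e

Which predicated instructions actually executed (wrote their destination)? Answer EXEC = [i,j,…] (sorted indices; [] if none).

EXEC = [1,2]

0: ✓ CMP  NZCV=1000
1: ✓ MOVLT  r2←0x86
2: ✓ ADDLE  r1←0x96
3: ✓ CMP  NZCV=0011
4: · ADDVC
5: · MOVEQ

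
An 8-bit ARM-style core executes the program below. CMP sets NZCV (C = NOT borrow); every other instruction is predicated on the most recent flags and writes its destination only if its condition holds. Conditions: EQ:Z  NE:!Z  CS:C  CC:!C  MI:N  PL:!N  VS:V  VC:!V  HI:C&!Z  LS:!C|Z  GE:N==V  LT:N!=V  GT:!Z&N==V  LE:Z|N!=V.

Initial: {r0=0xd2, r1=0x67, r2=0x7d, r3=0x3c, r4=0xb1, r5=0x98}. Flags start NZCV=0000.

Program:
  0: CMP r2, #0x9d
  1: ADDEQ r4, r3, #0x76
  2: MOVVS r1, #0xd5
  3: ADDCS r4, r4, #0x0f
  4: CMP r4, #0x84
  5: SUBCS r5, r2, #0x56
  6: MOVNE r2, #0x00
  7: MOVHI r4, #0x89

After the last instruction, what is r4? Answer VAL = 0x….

VAL = 0x89

0: ✓ CMP  NZCV=1001
1: · ADDEQ
2: ✓ MOVVS  r1←0xd5
3: · ADDCS
4: ✓ CMP  NZCV=0010
5: ✓ SUBCS  r5←0x27
6: ✓ MOVNE  r2←0x00
7: ✓ MOVHI  r4←0x89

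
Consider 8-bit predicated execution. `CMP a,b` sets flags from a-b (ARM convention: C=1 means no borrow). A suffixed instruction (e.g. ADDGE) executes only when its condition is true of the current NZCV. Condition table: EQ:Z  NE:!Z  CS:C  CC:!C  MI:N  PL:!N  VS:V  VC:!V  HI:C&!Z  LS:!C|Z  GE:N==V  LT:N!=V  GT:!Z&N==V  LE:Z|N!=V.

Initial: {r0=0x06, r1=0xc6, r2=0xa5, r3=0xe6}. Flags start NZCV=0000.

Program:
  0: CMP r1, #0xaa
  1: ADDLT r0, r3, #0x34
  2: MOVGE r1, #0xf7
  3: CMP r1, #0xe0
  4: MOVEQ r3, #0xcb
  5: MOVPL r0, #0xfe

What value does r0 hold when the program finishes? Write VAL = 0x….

[0] flags=0010 → (cmp)
[1] flags=0010 LT?F → skip
[2] flags=0010 GE?T → r1=0xf7
[3] flags=0010 → (cmp)
[4] flags=0010 EQ?F → skip
[5] flags=0010 PL?T → r0=0xfe

VAL = 0xfe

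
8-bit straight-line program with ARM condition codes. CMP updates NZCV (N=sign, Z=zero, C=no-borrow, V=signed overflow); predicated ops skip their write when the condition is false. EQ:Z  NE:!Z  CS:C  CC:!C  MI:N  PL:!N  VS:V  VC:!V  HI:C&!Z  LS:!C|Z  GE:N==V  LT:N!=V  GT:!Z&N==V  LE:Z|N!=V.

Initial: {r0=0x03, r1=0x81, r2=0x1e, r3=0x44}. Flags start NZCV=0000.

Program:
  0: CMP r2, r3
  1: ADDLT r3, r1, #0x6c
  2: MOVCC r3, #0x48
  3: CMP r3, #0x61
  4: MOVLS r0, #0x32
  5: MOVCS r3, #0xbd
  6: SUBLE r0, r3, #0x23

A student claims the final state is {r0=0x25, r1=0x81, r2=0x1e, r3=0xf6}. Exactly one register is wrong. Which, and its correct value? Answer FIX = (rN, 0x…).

0: ✓ CMP  NZCV=1000
1: ✓ ADDLT  r3←0xed
2: ✓ MOVCC  r3←0x48
3: ✓ CMP  NZCV=1000
4: ✓ MOVLS  r0←0x32
5: · MOVCS
6: ✓ SUBLE  r0←0x25

FIX = (r3, 0x48)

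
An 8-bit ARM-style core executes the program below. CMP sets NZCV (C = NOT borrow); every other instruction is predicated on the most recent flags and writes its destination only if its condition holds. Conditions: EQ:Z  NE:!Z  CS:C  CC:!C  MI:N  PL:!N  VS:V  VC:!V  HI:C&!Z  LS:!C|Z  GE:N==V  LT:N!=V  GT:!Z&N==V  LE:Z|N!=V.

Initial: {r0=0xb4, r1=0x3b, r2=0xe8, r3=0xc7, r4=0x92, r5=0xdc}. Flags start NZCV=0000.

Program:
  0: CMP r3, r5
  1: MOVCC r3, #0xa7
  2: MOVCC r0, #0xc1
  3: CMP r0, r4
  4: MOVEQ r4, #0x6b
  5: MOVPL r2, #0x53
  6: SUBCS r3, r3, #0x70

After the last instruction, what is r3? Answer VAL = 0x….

0: ✓ CMP  NZCV=1000
1: ✓ MOVCC  r3←0xa7
2: ✓ MOVCC  r0←0xc1
3: ✓ CMP  NZCV=0010
4: · MOVEQ
5: ✓ MOVPL  r2←0x53
6: ✓ SUBCS  r3←0x37

VAL = 0x37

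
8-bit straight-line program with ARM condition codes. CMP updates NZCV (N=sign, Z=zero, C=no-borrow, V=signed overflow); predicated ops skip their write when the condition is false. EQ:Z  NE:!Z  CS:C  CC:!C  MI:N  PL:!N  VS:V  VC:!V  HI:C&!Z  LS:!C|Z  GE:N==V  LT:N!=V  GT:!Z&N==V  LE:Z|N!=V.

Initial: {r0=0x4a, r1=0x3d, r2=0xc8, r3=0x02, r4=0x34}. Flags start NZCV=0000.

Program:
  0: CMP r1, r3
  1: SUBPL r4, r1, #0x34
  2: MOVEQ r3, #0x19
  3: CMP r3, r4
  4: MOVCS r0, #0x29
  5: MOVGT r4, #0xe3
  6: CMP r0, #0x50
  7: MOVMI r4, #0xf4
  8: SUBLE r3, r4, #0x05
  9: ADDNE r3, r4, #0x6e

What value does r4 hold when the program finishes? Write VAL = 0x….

VAL = 0xf4

0: ✓ CMP  NZCV=0010
1: ✓ SUBPL  r4←0x09
2: · MOVEQ
3: ✓ CMP  NZCV=1000
4: · MOVCS
5: · MOVGT
6: ✓ CMP  NZCV=1000
7: ✓ MOVMI  r4←0xf4
8: ✓ SUBLE  r3←0xef
9: ✓ ADDNE  r3←0x62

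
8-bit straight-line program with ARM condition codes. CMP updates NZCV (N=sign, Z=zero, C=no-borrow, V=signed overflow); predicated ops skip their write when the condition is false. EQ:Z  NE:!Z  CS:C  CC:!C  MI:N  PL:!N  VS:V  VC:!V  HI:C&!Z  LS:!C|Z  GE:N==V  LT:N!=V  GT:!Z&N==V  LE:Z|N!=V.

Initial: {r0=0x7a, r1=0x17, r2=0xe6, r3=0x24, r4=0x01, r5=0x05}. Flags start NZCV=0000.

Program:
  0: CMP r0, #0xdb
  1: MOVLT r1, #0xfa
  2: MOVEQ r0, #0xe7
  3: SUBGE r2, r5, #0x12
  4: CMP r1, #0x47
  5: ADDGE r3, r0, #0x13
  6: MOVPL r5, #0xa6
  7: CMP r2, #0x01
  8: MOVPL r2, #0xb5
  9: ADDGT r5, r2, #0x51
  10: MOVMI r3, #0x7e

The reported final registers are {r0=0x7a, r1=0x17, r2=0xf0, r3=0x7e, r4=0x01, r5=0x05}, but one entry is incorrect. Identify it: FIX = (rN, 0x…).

FIX = (r2, 0xf3)

[0] flags=1001 → (cmp)
[1] flags=1001 LT?F → skip
[2] flags=1001 EQ?F → skip
[3] flags=1001 GE?T → r2=0xf3
[4] flags=1000 → (cmp)
[5] flags=1000 GE?F → skip
[6] flags=1000 PL?F → skip
[7] flags=1010 → (cmp)
[8] flags=1010 PL?F → skip
[9] flags=1010 GT?F → skip
[10] flags=1010 MI?T → r3=0x7e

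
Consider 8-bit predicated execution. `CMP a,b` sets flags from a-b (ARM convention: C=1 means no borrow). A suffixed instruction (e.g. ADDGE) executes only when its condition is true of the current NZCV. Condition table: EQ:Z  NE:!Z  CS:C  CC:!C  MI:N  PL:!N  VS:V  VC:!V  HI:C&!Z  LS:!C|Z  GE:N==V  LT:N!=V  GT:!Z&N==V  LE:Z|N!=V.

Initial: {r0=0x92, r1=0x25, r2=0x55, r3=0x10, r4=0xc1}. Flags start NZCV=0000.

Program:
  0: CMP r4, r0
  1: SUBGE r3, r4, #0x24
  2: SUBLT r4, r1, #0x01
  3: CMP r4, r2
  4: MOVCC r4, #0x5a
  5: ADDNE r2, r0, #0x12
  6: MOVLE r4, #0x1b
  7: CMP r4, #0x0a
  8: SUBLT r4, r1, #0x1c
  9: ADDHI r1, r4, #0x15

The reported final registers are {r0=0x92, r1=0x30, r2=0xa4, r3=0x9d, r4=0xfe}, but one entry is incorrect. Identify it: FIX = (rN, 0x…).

FIX = (r4, 0x1b)

0: ✓ CMP  NZCV=0010
1: ✓ SUBGE  r3←0x9d
2: · SUBLT
3: ✓ CMP  NZCV=0011
4: · MOVCC
5: ✓ ADDNE  r2←0xa4
6: ✓ MOVLE  r4←0x1b
7: ✓ CMP  NZCV=0010
8: · SUBLT
9: ✓ ADDHI  r1←0x30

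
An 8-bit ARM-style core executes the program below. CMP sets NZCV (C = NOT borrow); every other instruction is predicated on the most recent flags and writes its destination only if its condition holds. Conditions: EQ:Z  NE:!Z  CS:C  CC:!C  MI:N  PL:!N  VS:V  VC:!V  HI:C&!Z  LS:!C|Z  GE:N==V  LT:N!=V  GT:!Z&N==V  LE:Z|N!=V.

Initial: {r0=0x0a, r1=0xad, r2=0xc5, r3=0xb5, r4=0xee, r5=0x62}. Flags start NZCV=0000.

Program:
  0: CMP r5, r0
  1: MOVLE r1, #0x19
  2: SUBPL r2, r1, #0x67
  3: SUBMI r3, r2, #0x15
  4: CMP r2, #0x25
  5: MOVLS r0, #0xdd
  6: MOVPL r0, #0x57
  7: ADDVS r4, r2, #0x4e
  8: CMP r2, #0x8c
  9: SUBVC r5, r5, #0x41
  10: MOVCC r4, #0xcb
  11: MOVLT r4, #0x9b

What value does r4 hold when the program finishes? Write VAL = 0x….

VAL = 0xcb

[0] flags=0010 → (cmp)
[1] flags=0010 LE?F → skip
[2] flags=0010 PL?T → r2=0x46
[3] flags=0010 MI?F → skip
[4] flags=0010 → (cmp)
[5] flags=0010 LS?F → skip
[6] flags=0010 PL?T → r0=0x57
[7] flags=0010 VS?F → skip
[8] flags=1001 → (cmp)
[9] flags=1001 VC?F → skip
[10] flags=1001 CC?T → r4=0xcb
[11] flags=1001 LT?F → skip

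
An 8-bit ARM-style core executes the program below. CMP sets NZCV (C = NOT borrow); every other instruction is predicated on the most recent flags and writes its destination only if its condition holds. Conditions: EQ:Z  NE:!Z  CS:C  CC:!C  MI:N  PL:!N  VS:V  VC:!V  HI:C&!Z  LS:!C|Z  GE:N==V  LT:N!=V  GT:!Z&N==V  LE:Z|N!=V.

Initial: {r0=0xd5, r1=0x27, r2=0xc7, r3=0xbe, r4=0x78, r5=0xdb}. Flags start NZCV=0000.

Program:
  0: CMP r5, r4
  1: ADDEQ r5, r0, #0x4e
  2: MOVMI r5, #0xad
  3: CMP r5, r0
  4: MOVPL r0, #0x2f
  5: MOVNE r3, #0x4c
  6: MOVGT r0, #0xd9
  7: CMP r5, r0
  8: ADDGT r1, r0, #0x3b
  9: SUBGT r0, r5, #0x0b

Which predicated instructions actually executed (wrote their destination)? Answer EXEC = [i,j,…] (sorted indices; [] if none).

[0] flags=0011 → (cmp)
[1] flags=0011 EQ?F → skip
[2] flags=0011 MI?F → skip
[3] flags=0010 → (cmp)
[4] flags=0010 PL?T → r0=0x2f
[5] flags=0010 NE?T → r3=0x4c
[6] flags=0010 GT?T → r0=0xd9
[7] flags=0010 → (cmp)
[8] flags=0010 GT?T → r1=0x14
[9] flags=0010 GT?T → r0=0xd0

EXEC = [4,5,6,8,9]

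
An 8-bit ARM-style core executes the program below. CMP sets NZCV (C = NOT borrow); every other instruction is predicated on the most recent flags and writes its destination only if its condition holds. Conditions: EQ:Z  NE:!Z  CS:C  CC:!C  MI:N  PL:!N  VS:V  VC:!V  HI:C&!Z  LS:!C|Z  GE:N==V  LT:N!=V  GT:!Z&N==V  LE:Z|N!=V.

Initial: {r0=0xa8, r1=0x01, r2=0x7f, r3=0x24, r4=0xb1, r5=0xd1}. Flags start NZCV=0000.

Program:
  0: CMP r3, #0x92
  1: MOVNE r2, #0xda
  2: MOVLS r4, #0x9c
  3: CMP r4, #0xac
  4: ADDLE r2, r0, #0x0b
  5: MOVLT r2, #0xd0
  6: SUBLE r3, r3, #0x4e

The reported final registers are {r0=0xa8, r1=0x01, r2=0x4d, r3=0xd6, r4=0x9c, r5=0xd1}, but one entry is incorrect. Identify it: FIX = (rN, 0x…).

0: ✓ CMP  NZCV=1001
1: ✓ MOVNE  r2←0xda
2: ✓ MOVLS  r4←0x9c
3: ✓ CMP  NZCV=1000
4: ✓ ADDLE  r2←0xb3
5: ✓ MOVLT  r2←0xd0
6: ✓ SUBLE  r3←0xd6

FIX = (r2, 0xd0)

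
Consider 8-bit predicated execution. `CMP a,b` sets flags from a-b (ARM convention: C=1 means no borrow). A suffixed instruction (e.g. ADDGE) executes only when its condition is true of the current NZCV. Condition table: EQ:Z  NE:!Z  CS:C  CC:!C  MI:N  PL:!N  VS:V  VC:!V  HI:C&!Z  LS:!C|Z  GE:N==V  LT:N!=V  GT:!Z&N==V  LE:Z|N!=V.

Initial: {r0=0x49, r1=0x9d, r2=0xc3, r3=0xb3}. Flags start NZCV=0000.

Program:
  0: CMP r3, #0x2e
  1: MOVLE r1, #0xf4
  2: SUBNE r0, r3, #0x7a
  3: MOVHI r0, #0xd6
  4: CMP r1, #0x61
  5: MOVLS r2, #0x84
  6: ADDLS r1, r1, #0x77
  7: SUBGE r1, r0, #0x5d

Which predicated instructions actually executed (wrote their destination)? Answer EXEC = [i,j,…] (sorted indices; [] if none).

EXEC = [1,2,3]

0: ✓ CMP  NZCV=1010
1: ✓ MOVLE  r1←0xf4
2: ✓ SUBNE  r0←0x39
3: ✓ MOVHI  r0←0xd6
4: ✓ CMP  NZCV=1010
5: · MOVLS
6: · ADDLS
7: · SUBGE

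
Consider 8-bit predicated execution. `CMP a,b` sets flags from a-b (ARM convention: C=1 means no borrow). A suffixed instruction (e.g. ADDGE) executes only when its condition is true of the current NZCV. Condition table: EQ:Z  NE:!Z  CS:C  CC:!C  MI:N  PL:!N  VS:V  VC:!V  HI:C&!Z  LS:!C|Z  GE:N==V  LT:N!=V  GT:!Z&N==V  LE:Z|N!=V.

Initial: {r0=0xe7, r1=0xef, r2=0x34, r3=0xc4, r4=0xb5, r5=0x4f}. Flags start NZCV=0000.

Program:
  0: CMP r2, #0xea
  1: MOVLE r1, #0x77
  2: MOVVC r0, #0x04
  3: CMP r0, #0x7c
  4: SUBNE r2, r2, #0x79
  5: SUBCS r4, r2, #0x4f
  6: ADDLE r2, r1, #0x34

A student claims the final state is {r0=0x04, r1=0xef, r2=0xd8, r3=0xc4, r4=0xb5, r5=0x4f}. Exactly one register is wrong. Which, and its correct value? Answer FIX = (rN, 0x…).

FIX = (r2, 0x23)

0: ✓ CMP  NZCV=0000
1: · MOVLE
2: ✓ MOVVC  r0←0x04
3: ✓ CMP  NZCV=1000
4: ✓ SUBNE  r2←0xbb
5: · SUBCS
6: ✓ ADDLE  r2←0x23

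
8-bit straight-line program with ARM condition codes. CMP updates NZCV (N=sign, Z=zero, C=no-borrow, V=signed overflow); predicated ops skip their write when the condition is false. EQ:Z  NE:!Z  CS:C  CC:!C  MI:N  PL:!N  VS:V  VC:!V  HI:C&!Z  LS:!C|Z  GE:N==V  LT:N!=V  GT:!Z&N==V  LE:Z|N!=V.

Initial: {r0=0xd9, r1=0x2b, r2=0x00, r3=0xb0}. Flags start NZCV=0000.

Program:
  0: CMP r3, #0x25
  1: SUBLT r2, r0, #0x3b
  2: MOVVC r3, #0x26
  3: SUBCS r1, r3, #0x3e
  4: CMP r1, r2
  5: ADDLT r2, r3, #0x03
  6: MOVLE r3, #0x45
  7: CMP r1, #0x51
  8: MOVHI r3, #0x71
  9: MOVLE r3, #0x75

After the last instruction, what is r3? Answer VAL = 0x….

[0] flags=1010 → (cmp)
[1] flags=1010 LT?T → r2=0x9e
[2] flags=1010 VC?T → r3=0x26
[3] flags=1010 CS?T → r1=0xe8
[4] flags=0010 → (cmp)
[5] flags=0010 LT?F → skip
[6] flags=0010 LE?F → skip
[7] flags=1010 → (cmp)
[8] flags=1010 HI?T → r3=0x71
[9] flags=1010 LE?T → r3=0x75

VAL = 0x75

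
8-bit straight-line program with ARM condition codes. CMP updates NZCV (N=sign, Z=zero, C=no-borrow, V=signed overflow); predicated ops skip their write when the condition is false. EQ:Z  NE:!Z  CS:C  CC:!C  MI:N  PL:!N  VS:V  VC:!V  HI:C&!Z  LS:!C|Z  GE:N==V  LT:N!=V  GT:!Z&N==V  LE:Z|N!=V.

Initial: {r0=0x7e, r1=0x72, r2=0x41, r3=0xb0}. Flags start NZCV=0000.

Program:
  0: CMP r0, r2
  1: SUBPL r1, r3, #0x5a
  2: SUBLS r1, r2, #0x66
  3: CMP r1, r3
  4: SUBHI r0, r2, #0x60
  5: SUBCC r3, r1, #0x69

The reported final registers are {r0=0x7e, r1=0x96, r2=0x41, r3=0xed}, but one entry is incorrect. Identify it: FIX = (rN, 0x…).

0: ✓ CMP  NZCV=0010
1: ✓ SUBPL  r1←0x56
2: · SUBLS
3: ✓ CMP  NZCV=1001
4: · SUBHI
5: ✓ SUBCC  r3←0xed

FIX = (r1, 0x56)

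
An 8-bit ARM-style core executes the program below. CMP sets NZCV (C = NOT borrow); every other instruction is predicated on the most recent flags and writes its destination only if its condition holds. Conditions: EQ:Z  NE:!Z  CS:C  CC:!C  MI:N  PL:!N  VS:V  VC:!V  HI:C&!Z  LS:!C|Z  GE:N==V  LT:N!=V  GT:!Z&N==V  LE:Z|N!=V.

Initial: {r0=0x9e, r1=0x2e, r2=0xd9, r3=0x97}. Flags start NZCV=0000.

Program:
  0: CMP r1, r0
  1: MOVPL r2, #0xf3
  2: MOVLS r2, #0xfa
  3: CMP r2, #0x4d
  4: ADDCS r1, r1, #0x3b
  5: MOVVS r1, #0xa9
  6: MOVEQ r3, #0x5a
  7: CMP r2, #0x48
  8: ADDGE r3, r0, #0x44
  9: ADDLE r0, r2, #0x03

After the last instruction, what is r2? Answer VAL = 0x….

VAL = 0xfa

0: ✓ CMP  NZCV=1001
1: · MOVPL
2: ✓ MOVLS  r2←0xfa
3: ✓ CMP  NZCV=1010
4: ✓ ADDCS  r1←0x69
5: · MOVVS
6: · MOVEQ
7: ✓ CMP  NZCV=1010
8: · ADDGE
9: ✓ ADDLE  r0←0xfd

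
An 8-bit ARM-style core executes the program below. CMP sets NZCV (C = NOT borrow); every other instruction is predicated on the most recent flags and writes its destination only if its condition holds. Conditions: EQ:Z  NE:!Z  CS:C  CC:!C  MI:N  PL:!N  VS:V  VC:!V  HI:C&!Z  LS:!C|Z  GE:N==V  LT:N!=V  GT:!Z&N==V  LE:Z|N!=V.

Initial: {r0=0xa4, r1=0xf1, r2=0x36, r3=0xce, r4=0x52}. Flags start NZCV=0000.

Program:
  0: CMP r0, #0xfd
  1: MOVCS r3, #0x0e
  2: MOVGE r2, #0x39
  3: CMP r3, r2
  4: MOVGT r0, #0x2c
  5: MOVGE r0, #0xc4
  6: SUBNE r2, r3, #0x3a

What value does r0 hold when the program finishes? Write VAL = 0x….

[0] flags=1000 → (cmp)
[1] flags=1000 CS?F → skip
[2] flags=1000 GE?F → skip
[3] flags=1010 → (cmp)
[4] flags=1010 GT?F → skip
[5] flags=1010 GE?F → skip
[6] flags=1010 NE?T → r2=0x94

VAL = 0xa4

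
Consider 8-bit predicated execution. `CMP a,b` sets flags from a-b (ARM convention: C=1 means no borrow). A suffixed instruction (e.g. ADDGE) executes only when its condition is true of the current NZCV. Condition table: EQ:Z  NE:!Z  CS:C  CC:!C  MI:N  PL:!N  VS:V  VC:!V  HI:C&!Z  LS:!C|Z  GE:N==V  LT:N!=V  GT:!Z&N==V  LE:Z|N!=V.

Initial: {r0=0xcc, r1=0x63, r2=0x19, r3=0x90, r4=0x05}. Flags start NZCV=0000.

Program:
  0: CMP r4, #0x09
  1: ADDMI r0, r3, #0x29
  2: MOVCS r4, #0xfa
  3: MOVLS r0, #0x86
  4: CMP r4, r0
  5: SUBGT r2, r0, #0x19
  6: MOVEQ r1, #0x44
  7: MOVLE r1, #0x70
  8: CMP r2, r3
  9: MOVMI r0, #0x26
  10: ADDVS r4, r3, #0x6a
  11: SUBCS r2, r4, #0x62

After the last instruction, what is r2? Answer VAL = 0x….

VAL = 0x6d

[0] flags=1000 → (cmp)
[1] flags=1000 MI?T → r0=0xb9
[2] flags=1000 CS?F → skip
[3] flags=1000 LS?T → r0=0x86
[4] flags=0000 → (cmp)
[5] flags=0000 GT?T → r2=0x6d
[6] flags=0000 EQ?F → skip
[7] flags=0000 LE?F → skip
[8] flags=1001 → (cmp)
[9] flags=1001 MI?T → r0=0x26
[10] flags=1001 VS?T → r4=0xfa
[11] flags=1001 CS?F → skip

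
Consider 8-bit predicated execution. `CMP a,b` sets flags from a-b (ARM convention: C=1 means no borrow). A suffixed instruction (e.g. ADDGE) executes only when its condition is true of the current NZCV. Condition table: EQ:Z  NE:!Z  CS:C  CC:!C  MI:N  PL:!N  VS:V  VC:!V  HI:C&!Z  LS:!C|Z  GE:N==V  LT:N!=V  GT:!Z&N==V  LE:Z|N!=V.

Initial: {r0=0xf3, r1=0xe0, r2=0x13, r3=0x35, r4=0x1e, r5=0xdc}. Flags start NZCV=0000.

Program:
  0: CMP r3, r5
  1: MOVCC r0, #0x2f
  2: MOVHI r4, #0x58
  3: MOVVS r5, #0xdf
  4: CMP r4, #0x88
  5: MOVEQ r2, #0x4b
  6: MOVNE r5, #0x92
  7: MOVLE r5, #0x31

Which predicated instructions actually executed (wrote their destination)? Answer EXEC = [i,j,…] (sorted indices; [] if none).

EXEC = [1,6]

[0] flags=0000 → (cmp)
[1] flags=0000 CC?T → r0=0x2f
[2] flags=0000 HI?F → skip
[3] flags=0000 VS?F → skip
[4] flags=1001 → (cmp)
[5] flags=1001 EQ?F → skip
[6] flags=1001 NE?T → r5=0x92
[7] flags=1001 LE?F → skip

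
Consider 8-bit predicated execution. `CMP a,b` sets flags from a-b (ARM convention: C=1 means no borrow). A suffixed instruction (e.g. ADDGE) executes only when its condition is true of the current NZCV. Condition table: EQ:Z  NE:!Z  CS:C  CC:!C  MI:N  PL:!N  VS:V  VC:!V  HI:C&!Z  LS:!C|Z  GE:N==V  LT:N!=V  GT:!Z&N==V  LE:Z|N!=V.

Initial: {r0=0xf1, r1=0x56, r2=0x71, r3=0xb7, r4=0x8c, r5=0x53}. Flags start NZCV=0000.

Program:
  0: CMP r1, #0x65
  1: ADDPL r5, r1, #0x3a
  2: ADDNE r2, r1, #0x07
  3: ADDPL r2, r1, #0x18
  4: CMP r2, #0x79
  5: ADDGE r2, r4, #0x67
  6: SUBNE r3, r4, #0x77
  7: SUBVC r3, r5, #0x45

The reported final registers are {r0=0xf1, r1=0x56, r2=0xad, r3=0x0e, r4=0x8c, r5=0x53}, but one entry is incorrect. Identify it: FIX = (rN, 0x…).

FIX = (r2, 0x5d)

0: ✓ CMP  NZCV=1000
1: · ADDPL
2: ✓ ADDNE  r2←0x5d
3: · ADDPL
4: ✓ CMP  NZCV=1000
5: · ADDGE
6: ✓ SUBNE  r3←0x15
7: ✓ SUBVC  r3←0x0e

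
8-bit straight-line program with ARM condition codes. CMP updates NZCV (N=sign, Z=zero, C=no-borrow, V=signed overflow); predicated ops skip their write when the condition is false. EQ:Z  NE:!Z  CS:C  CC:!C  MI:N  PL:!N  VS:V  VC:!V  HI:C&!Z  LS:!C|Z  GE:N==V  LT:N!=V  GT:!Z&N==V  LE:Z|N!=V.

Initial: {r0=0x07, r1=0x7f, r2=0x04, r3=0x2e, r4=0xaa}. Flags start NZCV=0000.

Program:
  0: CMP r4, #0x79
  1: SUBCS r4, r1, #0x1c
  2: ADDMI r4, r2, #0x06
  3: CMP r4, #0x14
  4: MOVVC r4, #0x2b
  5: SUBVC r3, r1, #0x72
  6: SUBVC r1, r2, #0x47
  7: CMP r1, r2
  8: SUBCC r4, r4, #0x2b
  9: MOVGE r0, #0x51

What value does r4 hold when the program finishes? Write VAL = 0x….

VAL = 0x2b

[0] flags=0011 → (cmp)
[1] flags=0011 CS?T → r4=0x63
[2] flags=0011 MI?F → skip
[3] flags=0010 → (cmp)
[4] flags=0010 VC?T → r4=0x2b
[5] flags=0010 VC?T → r3=0x0d
[6] flags=0010 VC?T → r1=0xbd
[7] flags=1010 → (cmp)
[8] flags=1010 CC?F → skip
[9] flags=1010 GE?F → skip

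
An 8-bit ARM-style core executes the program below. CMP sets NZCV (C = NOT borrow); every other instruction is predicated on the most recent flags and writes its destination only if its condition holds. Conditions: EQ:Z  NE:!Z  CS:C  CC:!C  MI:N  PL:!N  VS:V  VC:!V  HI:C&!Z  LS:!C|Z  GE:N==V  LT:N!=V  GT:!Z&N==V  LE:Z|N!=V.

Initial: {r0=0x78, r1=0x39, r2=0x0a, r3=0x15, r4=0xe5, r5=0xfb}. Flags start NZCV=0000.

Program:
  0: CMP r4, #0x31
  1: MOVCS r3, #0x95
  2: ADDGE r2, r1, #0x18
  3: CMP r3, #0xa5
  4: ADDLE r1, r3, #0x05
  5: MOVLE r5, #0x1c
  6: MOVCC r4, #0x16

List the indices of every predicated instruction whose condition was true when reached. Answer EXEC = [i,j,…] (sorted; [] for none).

0: ✓ CMP  NZCV=1010
1: ✓ MOVCS  r3←0x95
2: · ADDGE
3: ✓ CMP  NZCV=1000
4: ✓ ADDLE  r1←0x9a
5: ✓ MOVLE  r5←0x1c
6: ✓ MOVCC  r4←0x16

EXEC = [1,4,5,6]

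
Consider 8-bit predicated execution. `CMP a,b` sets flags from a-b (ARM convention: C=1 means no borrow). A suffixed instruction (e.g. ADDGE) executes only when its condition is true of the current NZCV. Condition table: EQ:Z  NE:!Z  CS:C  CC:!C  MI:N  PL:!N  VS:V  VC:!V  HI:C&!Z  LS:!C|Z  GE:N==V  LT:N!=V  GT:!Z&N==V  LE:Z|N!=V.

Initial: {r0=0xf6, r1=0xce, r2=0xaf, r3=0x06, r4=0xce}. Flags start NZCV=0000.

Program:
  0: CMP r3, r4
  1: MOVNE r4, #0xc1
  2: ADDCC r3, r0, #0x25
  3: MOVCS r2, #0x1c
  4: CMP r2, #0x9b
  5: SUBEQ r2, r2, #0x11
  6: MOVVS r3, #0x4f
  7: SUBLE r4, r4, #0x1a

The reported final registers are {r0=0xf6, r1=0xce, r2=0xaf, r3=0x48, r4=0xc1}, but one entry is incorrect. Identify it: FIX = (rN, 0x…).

0: ✓ CMP  NZCV=0000
1: ✓ MOVNE  r4←0xc1
2: ✓ ADDCC  r3←0x1b
3: · MOVCS
4: ✓ CMP  NZCV=0010
5: · SUBEQ
6: · MOVVS
7: · SUBLE

FIX = (r3, 0x1b)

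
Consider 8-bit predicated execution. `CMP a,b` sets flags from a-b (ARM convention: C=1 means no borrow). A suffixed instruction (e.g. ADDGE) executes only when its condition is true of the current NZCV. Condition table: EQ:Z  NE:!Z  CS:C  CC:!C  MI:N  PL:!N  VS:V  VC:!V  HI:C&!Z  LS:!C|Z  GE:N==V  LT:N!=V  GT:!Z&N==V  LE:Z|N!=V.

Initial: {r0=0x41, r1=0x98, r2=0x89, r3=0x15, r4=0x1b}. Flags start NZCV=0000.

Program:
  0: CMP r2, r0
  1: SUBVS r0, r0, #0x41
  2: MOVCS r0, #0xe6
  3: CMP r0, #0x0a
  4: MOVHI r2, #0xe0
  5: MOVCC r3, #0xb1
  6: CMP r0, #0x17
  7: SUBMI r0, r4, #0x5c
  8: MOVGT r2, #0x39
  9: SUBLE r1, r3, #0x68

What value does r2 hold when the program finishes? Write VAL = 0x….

VAL = 0xe0

0: ✓ CMP  NZCV=0011
1: ✓ SUBVS  r0←0x00
2: ✓ MOVCS  r0←0xe6
3: ✓ CMP  NZCV=1010
4: ✓ MOVHI  r2←0xe0
5: · MOVCC
6: ✓ CMP  NZCV=1010
7: ✓ SUBMI  r0←0xbf
8: · MOVGT
9: ✓ SUBLE  r1←0xad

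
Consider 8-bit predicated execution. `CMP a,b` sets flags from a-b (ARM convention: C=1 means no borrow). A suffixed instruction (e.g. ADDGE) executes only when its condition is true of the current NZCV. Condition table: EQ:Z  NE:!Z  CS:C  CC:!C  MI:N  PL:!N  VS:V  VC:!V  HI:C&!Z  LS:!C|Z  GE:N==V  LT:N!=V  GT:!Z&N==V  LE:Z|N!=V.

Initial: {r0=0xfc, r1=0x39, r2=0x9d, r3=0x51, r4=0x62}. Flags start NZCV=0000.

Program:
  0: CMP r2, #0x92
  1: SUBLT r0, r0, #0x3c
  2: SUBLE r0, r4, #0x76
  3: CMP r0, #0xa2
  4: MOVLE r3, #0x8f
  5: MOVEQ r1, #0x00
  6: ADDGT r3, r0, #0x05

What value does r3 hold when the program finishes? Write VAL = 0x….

VAL = 0x01

[0] flags=0010 → (cmp)
[1] flags=0010 LT?F → skip
[2] flags=0010 LE?F → skip
[3] flags=0010 → (cmp)
[4] flags=0010 LE?F → skip
[5] flags=0010 EQ?F → skip
[6] flags=0010 GT?T → r3=0x01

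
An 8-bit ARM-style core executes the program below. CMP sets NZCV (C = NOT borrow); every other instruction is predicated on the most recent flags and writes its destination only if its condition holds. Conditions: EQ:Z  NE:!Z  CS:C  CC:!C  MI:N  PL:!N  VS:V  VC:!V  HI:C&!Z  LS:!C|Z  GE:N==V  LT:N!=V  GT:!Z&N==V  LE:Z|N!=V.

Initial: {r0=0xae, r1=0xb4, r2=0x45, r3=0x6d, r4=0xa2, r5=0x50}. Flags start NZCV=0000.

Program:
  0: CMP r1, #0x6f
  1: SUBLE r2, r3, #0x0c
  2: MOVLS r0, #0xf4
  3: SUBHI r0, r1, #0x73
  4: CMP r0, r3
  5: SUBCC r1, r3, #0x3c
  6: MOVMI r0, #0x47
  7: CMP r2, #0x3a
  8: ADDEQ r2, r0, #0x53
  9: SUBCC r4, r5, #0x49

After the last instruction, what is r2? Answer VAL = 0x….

[0] flags=0011 → (cmp)
[1] flags=0011 LE?T → r2=0x61
[2] flags=0011 LS?F → skip
[3] flags=0011 HI?T → r0=0x41
[4] flags=1000 → (cmp)
[5] flags=1000 CC?T → r1=0x31
[6] flags=1000 MI?T → r0=0x47
[7] flags=0010 → (cmp)
[8] flags=0010 EQ?F → skip
[9] flags=0010 CC?F → skip

VAL = 0x61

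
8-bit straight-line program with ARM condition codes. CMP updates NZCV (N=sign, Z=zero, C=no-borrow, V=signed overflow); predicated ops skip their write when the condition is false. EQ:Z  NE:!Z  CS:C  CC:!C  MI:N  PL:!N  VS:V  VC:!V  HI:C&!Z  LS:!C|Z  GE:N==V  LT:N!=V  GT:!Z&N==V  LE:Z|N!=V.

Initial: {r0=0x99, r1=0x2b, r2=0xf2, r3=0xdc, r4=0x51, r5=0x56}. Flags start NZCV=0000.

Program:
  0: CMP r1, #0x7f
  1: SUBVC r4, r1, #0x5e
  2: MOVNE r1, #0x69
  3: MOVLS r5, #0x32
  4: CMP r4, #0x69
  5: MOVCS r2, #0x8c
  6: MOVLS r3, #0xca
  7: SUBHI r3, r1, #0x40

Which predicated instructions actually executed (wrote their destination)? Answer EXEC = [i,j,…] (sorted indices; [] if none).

0: ✓ CMP  NZCV=1000
1: ✓ SUBVC  r4←0xcd
2: ✓ MOVNE  r1←0x69
3: ✓ MOVLS  r5←0x32
4: ✓ CMP  NZCV=0011
5: ✓ MOVCS  r2←0x8c
6: · MOVLS
7: ✓ SUBHI  r3←0x29

EXEC = [1,2,3,5,7]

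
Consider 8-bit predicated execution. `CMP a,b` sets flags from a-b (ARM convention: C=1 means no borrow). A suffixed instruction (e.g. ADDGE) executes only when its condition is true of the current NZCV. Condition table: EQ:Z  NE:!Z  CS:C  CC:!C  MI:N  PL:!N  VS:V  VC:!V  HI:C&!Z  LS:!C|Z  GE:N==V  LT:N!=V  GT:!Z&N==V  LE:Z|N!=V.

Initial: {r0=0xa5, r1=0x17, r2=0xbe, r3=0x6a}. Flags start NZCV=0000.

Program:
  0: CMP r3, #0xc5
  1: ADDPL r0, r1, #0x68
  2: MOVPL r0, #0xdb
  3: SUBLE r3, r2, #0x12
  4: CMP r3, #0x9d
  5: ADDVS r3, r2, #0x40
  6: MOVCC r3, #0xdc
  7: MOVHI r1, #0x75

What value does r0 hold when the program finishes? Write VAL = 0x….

[0] flags=1001 → (cmp)
[1] flags=1001 PL?F → skip
[2] flags=1001 PL?F → skip
[3] flags=1001 LE?F → skip
[4] flags=1001 → (cmp)
[5] flags=1001 VS?T → r3=0xfe
[6] flags=1001 CC?T → r3=0xdc
[7] flags=1001 HI?F → skip

VAL = 0xa5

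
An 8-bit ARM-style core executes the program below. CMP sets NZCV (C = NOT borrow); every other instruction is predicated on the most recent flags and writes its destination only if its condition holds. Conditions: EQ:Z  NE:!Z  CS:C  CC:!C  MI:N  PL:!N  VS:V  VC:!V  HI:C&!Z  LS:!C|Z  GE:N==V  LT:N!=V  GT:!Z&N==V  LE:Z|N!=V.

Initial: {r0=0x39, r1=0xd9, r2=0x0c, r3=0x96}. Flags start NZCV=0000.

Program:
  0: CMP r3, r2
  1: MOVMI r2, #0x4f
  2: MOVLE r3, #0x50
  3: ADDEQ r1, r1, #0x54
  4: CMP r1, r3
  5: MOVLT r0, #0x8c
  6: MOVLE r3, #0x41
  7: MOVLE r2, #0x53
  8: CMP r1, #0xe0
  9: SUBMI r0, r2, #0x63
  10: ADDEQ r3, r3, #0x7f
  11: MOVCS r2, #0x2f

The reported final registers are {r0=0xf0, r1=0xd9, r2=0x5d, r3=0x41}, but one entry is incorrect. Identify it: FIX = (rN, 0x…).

[0] flags=1010 → (cmp)
[1] flags=1010 MI?T → r2=0x4f
[2] flags=1010 LE?T → r3=0x50
[3] flags=1010 EQ?F → skip
[4] flags=1010 → (cmp)
[5] flags=1010 LT?T → r0=0x8c
[6] flags=1010 LE?T → r3=0x41
[7] flags=1010 LE?T → r2=0x53
[8] flags=1000 → (cmp)
[9] flags=1000 MI?T → r0=0xf0
[10] flags=1000 EQ?F → skip
[11] flags=1000 CS?F → skip

FIX = (r2, 0x53)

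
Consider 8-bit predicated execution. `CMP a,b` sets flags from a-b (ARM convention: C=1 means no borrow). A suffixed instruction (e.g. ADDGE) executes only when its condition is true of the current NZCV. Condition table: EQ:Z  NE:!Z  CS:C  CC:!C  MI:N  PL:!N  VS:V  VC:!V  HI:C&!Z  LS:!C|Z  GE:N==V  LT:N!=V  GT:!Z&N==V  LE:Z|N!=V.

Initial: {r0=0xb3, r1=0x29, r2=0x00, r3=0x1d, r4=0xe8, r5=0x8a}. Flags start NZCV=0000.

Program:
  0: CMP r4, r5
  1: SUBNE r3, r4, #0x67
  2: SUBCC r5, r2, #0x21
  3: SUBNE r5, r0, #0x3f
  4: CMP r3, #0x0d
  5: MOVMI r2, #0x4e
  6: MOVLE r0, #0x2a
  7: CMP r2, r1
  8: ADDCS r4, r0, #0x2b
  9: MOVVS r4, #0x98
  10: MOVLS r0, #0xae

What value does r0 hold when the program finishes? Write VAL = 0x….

[0] flags=0010 → (cmp)
[1] flags=0010 NE?T → r3=0x81
[2] flags=0010 CC?F → skip
[3] flags=0010 NE?T → r5=0x74
[4] flags=0011 → (cmp)
[5] flags=0011 MI?F → skip
[6] flags=0011 LE?T → r0=0x2a
[7] flags=1000 → (cmp)
[8] flags=1000 CS?F → skip
[9] flags=1000 VS?F → skip
[10] flags=1000 LS?T → r0=0xae

VAL = 0xae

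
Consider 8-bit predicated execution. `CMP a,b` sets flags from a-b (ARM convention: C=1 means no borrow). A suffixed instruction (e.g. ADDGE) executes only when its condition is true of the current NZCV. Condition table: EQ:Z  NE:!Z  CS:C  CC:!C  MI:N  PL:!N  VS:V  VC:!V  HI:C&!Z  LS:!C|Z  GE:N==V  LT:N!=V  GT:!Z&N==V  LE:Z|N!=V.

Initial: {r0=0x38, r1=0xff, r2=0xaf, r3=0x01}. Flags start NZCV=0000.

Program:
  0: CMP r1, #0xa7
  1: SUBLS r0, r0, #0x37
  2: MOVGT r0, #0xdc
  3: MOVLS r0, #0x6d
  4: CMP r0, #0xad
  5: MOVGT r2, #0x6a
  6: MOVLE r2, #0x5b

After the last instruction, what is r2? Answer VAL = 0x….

[0] flags=0010 → (cmp)
[1] flags=0010 LS?F → skip
[2] flags=0010 GT?T → r0=0xdc
[3] flags=0010 LS?F → skip
[4] flags=0010 → (cmp)
[5] flags=0010 GT?T → r2=0x6a
[6] flags=0010 LE?F → skip

VAL = 0x6a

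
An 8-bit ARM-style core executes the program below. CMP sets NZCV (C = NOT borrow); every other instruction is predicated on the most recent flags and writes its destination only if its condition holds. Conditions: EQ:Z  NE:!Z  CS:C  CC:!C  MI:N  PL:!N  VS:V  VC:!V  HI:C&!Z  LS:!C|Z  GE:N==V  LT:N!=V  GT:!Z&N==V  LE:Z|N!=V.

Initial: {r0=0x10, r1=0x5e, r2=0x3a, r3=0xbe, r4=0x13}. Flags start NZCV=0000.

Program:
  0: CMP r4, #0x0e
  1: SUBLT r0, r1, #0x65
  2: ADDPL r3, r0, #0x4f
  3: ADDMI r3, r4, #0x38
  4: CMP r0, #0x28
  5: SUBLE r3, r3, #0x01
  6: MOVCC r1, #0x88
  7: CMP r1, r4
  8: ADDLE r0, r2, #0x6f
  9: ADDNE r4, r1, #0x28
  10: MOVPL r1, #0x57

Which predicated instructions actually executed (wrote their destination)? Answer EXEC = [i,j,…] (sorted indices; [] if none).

[0] flags=0010 → (cmp)
[1] flags=0010 LT?F → skip
[2] flags=0010 PL?T → r3=0x5f
[3] flags=0010 MI?F → skip
[4] flags=1000 → (cmp)
[5] flags=1000 LE?T → r3=0x5e
[6] flags=1000 CC?T → r1=0x88
[7] flags=0011 → (cmp)
[8] flags=0011 LE?T → r0=0xa9
[9] flags=0011 NE?T → r4=0xb0
[10] flags=0011 PL?T → r1=0x57

EXEC = [2,5,6,8,9,10]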